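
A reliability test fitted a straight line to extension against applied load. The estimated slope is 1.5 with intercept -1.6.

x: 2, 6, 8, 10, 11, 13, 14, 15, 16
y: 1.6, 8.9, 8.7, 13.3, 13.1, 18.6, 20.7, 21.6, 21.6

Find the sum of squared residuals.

SSE = 11.74

x=2: ŷ = -1.6 + 1.5·2 = 1.4; e = 1.6 − 1.4 = 0.2
x=6: ŷ = -1.6 + 1.5·6 = 7.4; e = 8.9 − 7.4 = 1.5
x=8: ŷ = -1.6 + 1.5·8 = 10.4; e = 8.7 − 10.4 = -1.7
x=10: ŷ = -1.6 + 1.5·10 = 13.4; e = 13.3 − 13.4 = -0.1
x=11: ŷ = -1.6 + 1.5·11 = 14.9; e = 13.1 − 14.9 = -1.8
x=13: ŷ = -1.6 + 1.5·13 = 17.9; e = 18.6 − 17.9 = 0.7
x=14: ŷ = -1.6 + 1.5·14 = 19.4; e = 20.7 − 19.4 = 1.3
x=15: ŷ = -1.6 + 1.5·15 = 20.9; e = 21.6 − 20.9 = 0.7
x=16: ŷ = -1.6 + 1.5·16 = 22.4; e = 21.6 − 22.4 = -0.8
SSE = 0.04 + 2.25 + 2.89 + 0.01 + 3.24 + 0.49 + 1.69 + 0.49 + 0.64 = 11.74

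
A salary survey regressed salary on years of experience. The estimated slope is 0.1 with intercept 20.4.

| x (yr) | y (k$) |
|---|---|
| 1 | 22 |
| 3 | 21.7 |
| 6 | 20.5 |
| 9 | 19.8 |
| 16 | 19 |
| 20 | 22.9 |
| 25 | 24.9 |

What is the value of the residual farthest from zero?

r = -3

x=1: ŷ = 20.4 + 0.1·1 = 20.5; r = 22 − 20.5 = 1.5
x=3: ŷ = 20.4 + 0.1·3 = 20.7; r = 21.7 − 20.7 = 1
x=6: ŷ = 20.4 + 0.1·6 = 21; r = 20.5 − 21 = -0.5
x=9: ŷ = 20.4 + 0.1·9 = 21.3; r = 19.8 − 21.3 = -1.5
x=16: ŷ = 20.4 + 0.1·16 = 22; r = 19 − 22 = -3
x=20: ŷ = 20.4 + 0.1·20 = 22.4; r = 22.9 − 22.4 = 0.5
x=25: ŷ = 20.4 + 0.1·25 = 22.9; r = 24.9 − 22.9 = 2
Largest |r| is 3 at x = 16, residual -3.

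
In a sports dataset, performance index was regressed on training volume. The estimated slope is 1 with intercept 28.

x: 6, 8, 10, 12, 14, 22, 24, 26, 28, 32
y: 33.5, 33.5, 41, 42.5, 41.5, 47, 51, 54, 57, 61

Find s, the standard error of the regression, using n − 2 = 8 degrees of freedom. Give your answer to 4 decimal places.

x=6: ŷ = 28 + 6 = 34; e = 33.5 − 34 = -0.5
x=8: ŷ = 28 + 8 = 36; e = 33.5 − 36 = -2.5
x=10: ŷ = 28 + 10 = 38; e = 41 − 38 = 3
x=12: ŷ = 28 + 12 = 40; e = 42.5 − 40 = 2.5
x=14: ŷ = 28 + 14 = 42; e = 41.5 − 42 = -0.5
x=22: ŷ = 28 + 22 = 50; e = 47 − 50 = -3
x=24: ŷ = 28 + 24 = 52; e = 51 − 52 = -1
x=26: ŷ = 28 + 26 = 54; e = 54 − 54 = 0
x=28: ŷ = 28 + 28 = 56; e = 57 − 56 = 1
x=32: ŷ = 28 + 32 = 60; e = 61 − 60 = 1
SSE = 0.25 + 6.25 + 9 + 6.25 + 0.25 + 9 + 1 + 0 + 1 + 1 = 34
s = √(34/8) = √4.25 ≈ 2.0616

s = 2.0616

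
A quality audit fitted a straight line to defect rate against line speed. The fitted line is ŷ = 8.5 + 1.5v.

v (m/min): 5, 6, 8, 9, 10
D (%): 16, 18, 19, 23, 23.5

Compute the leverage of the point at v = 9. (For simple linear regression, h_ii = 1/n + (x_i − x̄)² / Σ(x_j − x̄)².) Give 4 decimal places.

v̄ = (5 + 6 + 8 + 9 + 10)/5 = 7.6
Σ(v − v̄)² = 6.76 + 2.56 + 0.16 + 1.96 + 5.76 = 17.2
h = 1/5 + (1.4)²/17.2 = 0.2 + 0.113953 = 0.3140

h = 0.3140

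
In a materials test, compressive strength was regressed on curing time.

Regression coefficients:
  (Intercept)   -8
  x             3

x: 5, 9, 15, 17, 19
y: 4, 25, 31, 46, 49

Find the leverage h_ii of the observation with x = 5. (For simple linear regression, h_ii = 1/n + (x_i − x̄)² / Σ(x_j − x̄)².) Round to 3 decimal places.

x̄ = (5 + 9 + 15 + 17 + 19)/5 = 13
Σ(x − x̄)² = 64 + 16 + 4 + 16 + 36 = 136
h = 1/5 + (-8)²/136 = 0.2 + 0.470588 = 0.671

h = 0.671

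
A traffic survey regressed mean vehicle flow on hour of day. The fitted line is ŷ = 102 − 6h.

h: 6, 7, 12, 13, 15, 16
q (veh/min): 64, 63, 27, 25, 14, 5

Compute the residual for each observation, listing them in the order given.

h=6: ŷ = 102 − 6·6 = 66; r = 64 − 66 = -2
h=7: ŷ = 102 − 6·7 = 60; r = 63 − 60 = 3
h=12: ŷ = 102 − 6·12 = 30; r = 27 − 30 = -3
h=13: ŷ = 102 − 6·13 = 24; r = 25 − 24 = 1
h=15: ŷ = 102 − 6·15 = 12; r = 14 − 12 = 2
h=16: ŷ = 102 − 6·16 = 6; r = 5 − 6 = -1

-2, 3, -3, 1, 2, -1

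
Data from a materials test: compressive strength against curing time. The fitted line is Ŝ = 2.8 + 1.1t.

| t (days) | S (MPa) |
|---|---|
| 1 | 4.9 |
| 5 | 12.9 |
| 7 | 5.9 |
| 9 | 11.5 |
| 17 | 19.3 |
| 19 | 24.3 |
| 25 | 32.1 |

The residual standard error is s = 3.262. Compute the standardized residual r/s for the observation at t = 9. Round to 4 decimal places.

Ŝ = 2.8 + 1.1·9 = 12.7
r = 11.5 − 12.7 = -1.2
r/s = -1.2 / 3.262 = -0.3679

-0.3679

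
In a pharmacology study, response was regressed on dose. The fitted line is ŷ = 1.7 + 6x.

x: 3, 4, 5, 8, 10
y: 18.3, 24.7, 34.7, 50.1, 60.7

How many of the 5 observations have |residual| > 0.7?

x=3: ŷ = 1.7 + 6·3 = 19.7; e = 18.3 − 19.7 = -1.4
x=4: ŷ = 1.7 + 6·4 = 25.7; e = 24.7 − 25.7 = -1
x=5: ŷ = 1.7 + 6·5 = 31.7; e = 34.7 − 31.7 = 3
x=8: ŷ = 1.7 + 6·8 = 49.7; e = 50.1 − 49.7 = 0.4
x=10: ŷ = 1.7 + 6·10 = 61.7; e = 60.7 − 61.7 = -1
|e| > 0.7: x=3 (|e|=1.4), x=4 (|e|=1), x=5 (|e|=3), x=10 (|e|=1) → 4

4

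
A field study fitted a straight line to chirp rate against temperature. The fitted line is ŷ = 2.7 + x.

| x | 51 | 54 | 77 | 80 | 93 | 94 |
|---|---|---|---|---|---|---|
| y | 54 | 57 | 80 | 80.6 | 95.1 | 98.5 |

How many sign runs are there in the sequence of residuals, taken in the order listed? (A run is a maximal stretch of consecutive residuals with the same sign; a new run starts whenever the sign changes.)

3 runs

x=51: ŷ = 2.7 + 51 = 53.7; e = 54 − 53.7 = 0.3
x=54: ŷ = 2.7 + 54 = 56.7; e = 57 − 56.7 = 0.3
x=77: ŷ = 2.7 + 77 = 79.7; e = 80 − 79.7 = 0.3
x=80: ŷ = 2.7 + 80 = 82.7; e = 80.6 − 82.7 = -2.1
x=93: ŷ = 2.7 + 93 = 95.7; e = 95.1 − 95.7 = -0.6
x=94: ŷ = 2.7 + 94 = 96.7; e = 98.5 − 96.7 = 1.8
Signs: + + + − − +
Runs: +×3, −×2, +×1 → 3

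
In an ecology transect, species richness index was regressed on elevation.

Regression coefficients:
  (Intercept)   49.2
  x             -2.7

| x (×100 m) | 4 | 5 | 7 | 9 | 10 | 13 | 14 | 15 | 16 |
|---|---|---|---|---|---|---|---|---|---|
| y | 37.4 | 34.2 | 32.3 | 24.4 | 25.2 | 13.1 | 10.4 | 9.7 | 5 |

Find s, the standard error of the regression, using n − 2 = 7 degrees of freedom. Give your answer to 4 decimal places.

s = 1.7113

x=4: ŷ = 49.2 − 2.7·4 = 38.4; r = 37.4 − 38.4 = -1
x=5: ŷ = 49.2 − 2.7·5 = 35.7; r = 34.2 − 35.7 = -1.5
x=7: ŷ = 49.2 − 2.7·7 = 30.3; r = 32.3 − 30.3 = 2
x=9: ŷ = 49.2 − 2.7·9 = 24.9; r = 24.4 − 24.9 = -0.5
x=10: ŷ = 49.2 − 2.7·10 = 22.2; r = 25.2 − 22.2 = 3
x=13: ŷ = 49.2 − 2.7·13 = 14.1; r = 13.1 − 14.1 = -1
x=14: ŷ = 49.2 − 2.7·14 = 11.4; r = 10.4 − 11.4 = -1
x=15: ŷ = 49.2 − 2.7·15 = 8.7; r = 9.7 − 8.7 = 1
x=16: ŷ = 49.2 − 2.7·16 = 6; r = 5 − 6 = -1
SSE = 1 + 2.25 + 4 + 0.25 + 9 + 1 + 1 + 1 + 1 = 20.5
s = √(20.5/7) = √2.92857 ≈ 1.7113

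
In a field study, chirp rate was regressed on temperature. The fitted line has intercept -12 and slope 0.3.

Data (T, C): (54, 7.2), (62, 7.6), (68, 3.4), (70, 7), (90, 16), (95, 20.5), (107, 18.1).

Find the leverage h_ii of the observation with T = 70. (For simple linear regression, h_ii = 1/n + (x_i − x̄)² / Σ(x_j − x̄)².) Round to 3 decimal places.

T̄ = (54 + 62 + 68 + 70 + 90 + 95 + 107)/7 = 78
Σ(T − T̄)² = 576 + 256 + 100 + 64 + 144 + 289 + 841 = 2270
h = 1/7 + (-8)²/2270 = 0.142857 + 0.0281938 = 0.171

h = 0.171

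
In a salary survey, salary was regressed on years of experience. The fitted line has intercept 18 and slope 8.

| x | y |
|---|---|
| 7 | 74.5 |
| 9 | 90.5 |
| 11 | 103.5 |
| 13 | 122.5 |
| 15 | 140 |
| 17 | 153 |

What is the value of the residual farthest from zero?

r = -2.5

x=7: ŷ = 18 + 8·7 = 74; r = 74.5 − 74 = 0.5
x=9: ŷ = 18 + 8·9 = 90; r = 90.5 − 90 = 0.5
x=11: ŷ = 18 + 8·11 = 106; r = 103.5 − 106 = -2.5
x=13: ŷ = 18 + 8·13 = 122; r = 122.5 − 122 = 0.5
x=15: ŷ = 18 + 8·15 = 138; r = 140 − 138 = 2
x=17: ŷ = 18 + 8·17 = 154; r = 153 − 154 = -1
Largest |r| is 2.5 at x = 11, residual -2.5.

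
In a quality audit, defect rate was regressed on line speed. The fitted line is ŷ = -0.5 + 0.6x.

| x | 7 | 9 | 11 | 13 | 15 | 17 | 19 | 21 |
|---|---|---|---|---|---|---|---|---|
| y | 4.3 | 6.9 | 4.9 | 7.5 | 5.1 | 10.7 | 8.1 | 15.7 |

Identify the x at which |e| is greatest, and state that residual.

x = 21, e = 3.6

x=7: ŷ = -0.5 + 0.6·7 = 3.7; e = 4.3 − 3.7 = 0.6
x=9: ŷ = -0.5 + 0.6·9 = 4.9; e = 6.9 − 4.9 = 2
x=11: ŷ = -0.5 + 0.6·11 = 6.1; e = 4.9 − 6.1 = -1.2
x=13: ŷ = -0.5 + 0.6·13 = 7.3; e = 7.5 − 7.3 = 0.2
x=15: ŷ = -0.5 + 0.6·15 = 8.5; e = 5.1 − 8.5 = -3.4
x=17: ŷ = -0.5 + 0.6·17 = 9.7; e = 10.7 − 9.7 = 1
x=19: ŷ = -0.5 + 0.6·19 = 10.9; e = 8.1 − 10.9 = -2.8
x=21: ŷ = -0.5 + 0.6·21 = 12.1; e = 15.7 − 12.1 = 3.6
Largest |e| is 3.6 at x = 21, residual 3.6.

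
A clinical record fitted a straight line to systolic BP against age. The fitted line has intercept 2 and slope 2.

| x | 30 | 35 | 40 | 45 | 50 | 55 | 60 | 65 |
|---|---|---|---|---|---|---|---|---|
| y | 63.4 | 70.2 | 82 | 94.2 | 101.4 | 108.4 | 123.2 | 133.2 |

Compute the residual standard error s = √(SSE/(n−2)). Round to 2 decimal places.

s = 2.09

x=30: ŷ = 2 + 2·30 = 62; r = 63.4 − 62 = 1.4
x=35: ŷ = 2 + 2·35 = 72; r = 70.2 − 72 = -1.8
x=40: ŷ = 2 + 2·40 = 82; r = 82 − 82 = 0
x=45: ŷ = 2 + 2·45 = 92; r = 94.2 − 92 = 2.2
x=50: ŷ = 2 + 2·50 = 102; r = 101.4 − 102 = -0.6
x=55: ŷ = 2 + 2·55 = 112; r = 108.4 − 112 = -3.6
x=60: ŷ = 2 + 2·60 = 122; r = 123.2 − 122 = 1.2
x=65: ŷ = 2 + 2·65 = 132; r = 133.2 − 132 = 1.2
SSE = 1.96 + 3.24 + 0 + 4.84 + 0.36 + 12.96 + 1.44 + 1.44 = 26.24
s = √(26.24/6) = √4.37333 ≈ 2.09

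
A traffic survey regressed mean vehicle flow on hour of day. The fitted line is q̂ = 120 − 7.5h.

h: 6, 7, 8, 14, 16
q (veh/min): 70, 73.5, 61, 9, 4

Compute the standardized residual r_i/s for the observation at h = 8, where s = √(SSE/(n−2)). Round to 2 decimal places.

h=6: q̂ = 120 − 7.5·6 = 75; r = 70 − 75 = -5
h=7: q̂ = 120 − 7.5·7 = 67.5; r = 73.5 − 67.5 = 6
h=8: q̂ = 120 − 7.5·8 = 60; r = 61 − 60 = 1
h=14: q̂ = 120 − 7.5·14 = 15; r = 9 − 15 = -6
h=16: q̂ = 120 − 7.5·16 = 0; r = 4 − 0 = 4
SSE = 25 + 36 + 1 + 36 + 16 = 114
s = √(114/3) = 6.16441
r/s = 1 / 6.16441 = 0.16

0.16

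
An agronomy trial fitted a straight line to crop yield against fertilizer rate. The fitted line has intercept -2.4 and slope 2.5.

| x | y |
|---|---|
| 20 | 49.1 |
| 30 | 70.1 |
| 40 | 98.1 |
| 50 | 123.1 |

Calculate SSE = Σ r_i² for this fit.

x=20: ŷ = -2.4 + 2.5·20 = 47.6; r = 49.1 − 47.6 = 1.5
x=30: ŷ = -2.4 + 2.5·30 = 72.6; r = 70.1 − 72.6 = -2.5
x=40: ŷ = -2.4 + 2.5·40 = 97.6; r = 98.1 − 97.6 = 0.5
x=50: ŷ = -2.4 + 2.5·50 = 122.6; r = 123.1 − 122.6 = 0.5
SSE = 2.25 + 6.25 + 0.25 + 0.25 = 9

SSE = 9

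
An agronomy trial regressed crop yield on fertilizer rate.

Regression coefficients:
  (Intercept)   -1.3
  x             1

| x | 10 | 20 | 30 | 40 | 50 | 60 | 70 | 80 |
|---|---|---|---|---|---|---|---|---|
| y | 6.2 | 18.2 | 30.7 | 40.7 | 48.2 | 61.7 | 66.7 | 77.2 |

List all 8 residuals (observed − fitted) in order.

-2.5, -0.5, 2, 2, -0.5, 3, -2, -1.5

x=10: ŷ = -1.3 + 10 = 8.7; r = 6.2 − 8.7 = -2.5
x=20: ŷ = -1.3 + 20 = 18.7; r = 18.2 − 18.7 = -0.5
x=30: ŷ = -1.3 + 30 = 28.7; r = 30.7 − 28.7 = 2
x=40: ŷ = -1.3 + 40 = 38.7; r = 40.7 − 38.7 = 2
x=50: ŷ = -1.3 + 50 = 48.7; r = 48.2 − 48.7 = -0.5
x=60: ŷ = -1.3 + 60 = 58.7; r = 61.7 − 58.7 = 3
x=70: ŷ = -1.3 + 70 = 68.7; r = 66.7 − 68.7 = -2
x=80: ŷ = -1.3 + 80 = 78.7; r = 77.2 − 78.7 = -1.5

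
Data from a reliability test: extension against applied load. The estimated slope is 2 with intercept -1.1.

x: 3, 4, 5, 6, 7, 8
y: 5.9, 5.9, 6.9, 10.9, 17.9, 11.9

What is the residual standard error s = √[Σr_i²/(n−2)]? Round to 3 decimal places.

x=3: ŷ = -1.1 + 2·3 = 4.9; r = 5.9 − 4.9 = 1
x=4: ŷ = -1.1 + 2·4 = 6.9; r = 5.9 − 6.9 = -1
x=5: ŷ = -1.1 + 2·5 = 8.9; r = 6.9 − 8.9 = -2
x=6: ŷ = -1.1 + 2·6 = 10.9; r = 10.9 − 10.9 = 0
x=7: ŷ = -1.1 + 2·7 = 12.9; r = 17.9 − 12.9 = 5
x=8: ŷ = -1.1 + 2·8 = 14.9; r = 11.9 − 14.9 = -3
SSE = 1 + 1 + 4 + 0 + 25 + 9 = 40
s = √(40/4) = √10 ≈ 3.162

s = 3.162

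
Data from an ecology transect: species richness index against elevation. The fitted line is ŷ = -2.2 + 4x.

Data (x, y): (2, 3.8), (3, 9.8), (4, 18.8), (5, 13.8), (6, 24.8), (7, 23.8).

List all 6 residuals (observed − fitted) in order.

-2, 0, 5, -4, 3, -2

x=2: ŷ = -2.2 + 4·2 = 5.8; r = 3.8 − 5.8 = -2
x=3: ŷ = -2.2 + 4·3 = 9.8; r = 9.8 − 9.8 = 0
x=4: ŷ = -2.2 + 4·4 = 13.8; r = 18.8 − 13.8 = 5
x=5: ŷ = -2.2 + 4·5 = 17.8; r = 13.8 − 17.8 = -4
x=6: ŷ = -2.2 + 4·6 = 21.8; r = 24.8 − 21.8 = 3
x=7: ŷ = -2.2 + 4·7 = 25.8; r = 23.8 − 25.8 = -2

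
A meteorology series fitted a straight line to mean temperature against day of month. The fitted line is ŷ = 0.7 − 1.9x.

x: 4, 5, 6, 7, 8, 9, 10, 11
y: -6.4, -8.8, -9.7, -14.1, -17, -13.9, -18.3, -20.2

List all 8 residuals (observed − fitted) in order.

x=4: ŷ = 0.7 − 1.9·4 = -6.9; r = -6.4 − (-6.9) = 0.5
x=5: ŷ = 0.7 − 1.9·5 = -8.8; r = -8.8 − (-8.8) = 0
x=6: ŷ = 0.7 − 1.9·6 = -10.7; r = -9.7 − (-10.7) = 1
x=7: ŷ = 0.7 − 1.9·7 = -12.6; r = -14.1 − (-12.6) = -1.5
x=8: ŷ = 0.7 − 1.9·8 = -14.5; r = -17 − (-14.5) = -2.5
x=9: ŷ = 0.7 − 1.9·9 = -16.4; r = -13.9 − (-16.4) = 2.5
x=10: ŷ = 0.7 − 1.9·10 = -18.3; r = -18.3 − (-18.3) = 0
x=11: ŷ = 0.7 − 1.9·11 = -20.2; r = -20.2 − (-20.2) = 0

0.5, 0, 1, -1.5, -2.5, 2.5, 0, 0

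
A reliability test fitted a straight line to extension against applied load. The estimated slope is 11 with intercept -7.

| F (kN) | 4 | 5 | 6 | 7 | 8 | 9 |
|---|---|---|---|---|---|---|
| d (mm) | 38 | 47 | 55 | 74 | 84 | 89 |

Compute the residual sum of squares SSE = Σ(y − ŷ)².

SSE = 52

F=4: ŷ = -7 + 11·4 = 37; e = 38 − 37 = 1
F=5: ŷ = -7 + 11·5 = 48; e = 47 − 48 = -1
F=6: ŷ = -7 + 11·6 = 59; e = 55 − 59 = -4
F=7: ŷ = -7 + 11·7 = 70; e = 74 − 70 = 4
F=8: ŷ = -7 + 11·8 = 81; e = 84 − 81 = 3
F=9: ŷ = -7 + 11·9 = 92; e = 89 − 92 = -3
SSE = 1 + 1 + 16 + 16 + 9 + 9 = 52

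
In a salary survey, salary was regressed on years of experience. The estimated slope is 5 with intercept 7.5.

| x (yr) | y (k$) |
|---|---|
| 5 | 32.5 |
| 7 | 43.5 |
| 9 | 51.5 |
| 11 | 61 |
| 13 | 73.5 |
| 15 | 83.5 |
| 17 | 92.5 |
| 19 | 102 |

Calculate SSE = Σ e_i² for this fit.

SSE = 6.5

x=5: ŷ = 7.5 + 5·5 = 32.5; e = 32.5 − 32.5 = 0
x=7: ŷ = 7.5 + 5·7 = 42.5; e = 43.5 − 42.5 = 1
x=9: ŷ = 7.5 + 5·9 = 52.5; e = 51.5 − 52.5 = -1
x=11: ŷ = 7.5 + 5·11 = 62.5; e = 61 − 62.5 = -1.5
x=13: ŷ = 7.5 + 5·13 = 72.5; e = 73.5 − 72.5 = 1
x=15: ŷ = 7.5 + 5·15 = 82.5; e = 83.5 − 82.5 = 1
x=17: ŷ = 7.5 + 5·17 = 92.5; e = 92.5 − 92.5 = 0
x=19: ŷ = 7.5 + 5·19 = 102.5; e = 102 − 102.5 = -0.5
SSE = 0 + 1 + 1 + 2.25 + 1 + 1 + 0 + 0.25 = 6.5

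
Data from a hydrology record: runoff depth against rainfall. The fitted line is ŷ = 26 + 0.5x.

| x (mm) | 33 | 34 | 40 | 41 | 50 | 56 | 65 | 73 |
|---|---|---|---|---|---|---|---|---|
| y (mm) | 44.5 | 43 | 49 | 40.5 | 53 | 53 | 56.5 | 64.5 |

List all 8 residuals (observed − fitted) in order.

x=33: ŷ = 26 + 0.5·33 = 42.5; r = 44.5 − 42.5 = 2
x=34: ŷ = 26 + 0.5·34 = 43; r = 43 − 43 = 0
x=40: ŷ = 26 + 0.5·40 = 46; r = 49 − 46 = 3
x=41: ŷ = 26 + 0.5·41 = 46.5; r = 40.5 − 46.5 = -6
x=50: ŷ = 26 + 0.5·50 = 51; r = 53 − 51 = 2
x=56: ŷ = 26 + 0.5·56 = 54; r = 53 − 54 = -1
x=65: ŷ = 26 + 0.5·65 = 58.5; r = 56.5 − 58.5 = -2
x=73: ŷ = 26 + 0.5·73 = 62.5; r = 64.5 − 62.5 = 2

2, 0, 3, -6, 2, -1, -2, 2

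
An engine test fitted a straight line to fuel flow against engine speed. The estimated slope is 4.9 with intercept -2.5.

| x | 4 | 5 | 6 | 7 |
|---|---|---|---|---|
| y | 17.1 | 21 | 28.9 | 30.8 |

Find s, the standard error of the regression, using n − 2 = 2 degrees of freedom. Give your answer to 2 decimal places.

x=4: ŷ = -2.5 + 4.9·4 = 17.1; e = 17.1 − 17.1 = 0
x=5: ŷ = -2.5 + 4.9·5 = 22; e = 21 − 22 = -1
x=6: ŷ = -2.5 + 4.9·6 = 26.9; e = 28.9 − 26.9 = 2
x=7: ŷ = -2.5 + 4.9·7 = 31.8; e = 30.8 − 31.8 = -1
SSE = 0 + 1 + 4 + 1 = 6
s = √(6/2) = √3 ≈ 1.73

s = 1.73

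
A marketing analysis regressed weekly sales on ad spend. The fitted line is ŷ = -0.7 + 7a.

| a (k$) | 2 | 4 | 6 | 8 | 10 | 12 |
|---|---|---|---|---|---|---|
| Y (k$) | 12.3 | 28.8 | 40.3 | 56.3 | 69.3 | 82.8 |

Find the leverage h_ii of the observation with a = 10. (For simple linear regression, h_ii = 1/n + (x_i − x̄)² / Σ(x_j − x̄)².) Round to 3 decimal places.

ā = (2 + 4 + 6 + 8 + 10 + 12)/6 = 7
Σ(a − ā)² = 25 + 9 + 1 + 1 + 9 + 25 = 70
h = 1/6 + (3)²/70 = 0.166667 + 0.128571 = 0.295

h = 0.295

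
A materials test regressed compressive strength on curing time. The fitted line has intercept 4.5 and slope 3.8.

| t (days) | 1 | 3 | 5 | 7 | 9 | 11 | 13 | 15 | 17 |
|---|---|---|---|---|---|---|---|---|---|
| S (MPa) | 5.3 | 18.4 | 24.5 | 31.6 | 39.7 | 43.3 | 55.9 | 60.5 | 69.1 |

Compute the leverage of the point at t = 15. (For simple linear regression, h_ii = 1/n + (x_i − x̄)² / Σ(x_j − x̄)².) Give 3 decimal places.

h = 0.261

t̄ = (1 + 3 + 5 + 7 + 9 + 11 + 13 + 15 + 17)/9 = 9
Σ(t − t̄)² = 64 + 36 + 16 + 4 + 0 + 4 + 16 + 36 + 64 = 240
h = 1/9 + (6)²/240 = 0.111111 + 0.15 = 0.261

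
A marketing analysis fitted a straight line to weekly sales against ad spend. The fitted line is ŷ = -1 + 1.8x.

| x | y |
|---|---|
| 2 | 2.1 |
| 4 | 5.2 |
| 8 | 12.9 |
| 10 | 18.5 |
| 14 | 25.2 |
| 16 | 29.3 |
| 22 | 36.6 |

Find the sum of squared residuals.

SSE = 11

x=2: ŷ = -1 + 1.8·2 = 2.6; r = 2.1 − 2.6 = -0.5
x=4: ŷ = -1 + 1.8·4 = 6.2; r = 5.2 − 6.2 = -1
x=8: ŷ = -1 + 1.8·8 = 13.4; r = 12.9 − 13.4 = -0.5
x=10: ŷ = -1 + 1.8·10 = 17; r = 18.5 − 17 = 1.5
x=14: ŷ = -1 + 1.8·14 = 24.2; r = 25.2 − 24.2 = 1
x=16: ŷ = -1 + 1.8·16 = 27.8; r = 29.3 − 27.8 = 1.5
x=22: ŷ = -1 + 1.8·22 = 38.6; r = 36.6 − 38.6 = -2
SSE = 0.25 + 1 + 0.25 + 2.25 + 1 + 2.25 + 4 = 11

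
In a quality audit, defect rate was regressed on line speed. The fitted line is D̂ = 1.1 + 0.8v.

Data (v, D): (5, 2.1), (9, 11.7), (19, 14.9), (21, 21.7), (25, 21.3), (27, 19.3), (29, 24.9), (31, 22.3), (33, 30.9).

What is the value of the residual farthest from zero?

e = 3.8

v=5: D̂ = 1.1 + 0.8·5 = 5.1; e = 2.1 − 5.1 = -3
v=9: D̂ = 1.1 + 0.8·9 = 8.3; e = 11.7 − 8.3 = 3.4
v=19: D̂ = 1.1 + 0.8·19 = 16.3; e = 14.9 − 16.3 = -1.4
v=21: D̂ = 1.1 + 0.8·21 = 17.9; e = 21.7 − 17.9 = 3.8
v=25: D̂ = 1.1 + 0.8·25 = 21.1; e = 21.3 − 21.1 = 0.2
v=27: D̂ = 1.1 + 0.8·27 = 22.7; e = 19.3 − 22.7 = -3.4
v=29: D̂ = 1.1 + 0.8·29 = 24.3; e = 24.9 − 24.3 = 0.6
v=31: D̂ = 1.1 + 0.8·31 = 25.9; e = 22.3 − 25.9 = -3.6
v=33: D̂ = 1.1 + 0.8·33 = 27.5; e = 30.9 − 27.5 = 3.4
Largest |e| is 3.8 at v = 21, residual 3.8.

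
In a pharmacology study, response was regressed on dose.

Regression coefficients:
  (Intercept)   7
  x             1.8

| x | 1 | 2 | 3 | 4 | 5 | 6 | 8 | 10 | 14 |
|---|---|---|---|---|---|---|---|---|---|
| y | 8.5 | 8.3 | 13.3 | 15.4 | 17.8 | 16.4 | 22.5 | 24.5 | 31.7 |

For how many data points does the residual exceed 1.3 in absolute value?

x=1: ŷ = 7 + 1.8·1 = 8.8; e = 8.5 − 8.8 = -0.3
x=2: ŷ = 7 + 1.8·2 = 10.6; e = 8.3 − 10.6 = -2.3
x=3: ŷ = 7 + 1.8·3 = 12.4; e = 13.3 − 12.4 = 0.9
x=4: ŷ = 7 + 1.8·4 = 14.2; e = 15.4 − 14.2 = 1.2
x=5: ŷ = 7 + 1.8·5 = 16; e = 17.8 − 16 = 1.8
x=6: ŷ = 7 + 1.8·6 = 17.8; e = 16.4 − 17.8 = -1.4
x=8: ŷ = 7 + 1.8·8 = 21.4; e = 22.5 − 21.4 = 1.1
x=10: ŷ = 7 + 1.8·10 = 25; e = 24.5 − 25 = -0.5
x=14: ŷ = 7 + 1.8·14 = 32.2; e = 31.7 − 32.2 = -0.5
|e| > 1.3: x=2 (|e|=2.3), x=5 (|e|=1.8), x=6 (|e|=1.4) → 3

3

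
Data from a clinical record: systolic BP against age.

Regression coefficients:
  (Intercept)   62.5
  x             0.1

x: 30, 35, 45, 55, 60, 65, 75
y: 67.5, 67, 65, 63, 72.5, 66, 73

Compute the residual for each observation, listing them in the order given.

x=30: ŷ = 62.5 + 0.1·30 = 65.5; r = 67.5 − 65.5 = 2
x=35: ŷ = 62.5 + 0.1·35 = 66; r = 67 − 66 = 1
x=45: ŷ = 62.5 + 0.1·45 = 67; r = 65 − 67 = -2
x=55: ŷ = 62.5 + 0.1·55 = 68; r = 63 − 68 = -5
x=60: ŷ = 62.5 + 0.1·60 = 68.5; r = 72.5 − 68.5 = 4
x=65: ŷ = 62.5 + 0.1·65 = 69; r = 66 − 69 = -3
x=75: ŷ = 62.5 + 0.1·75 = 70; r = 73 − 70 = 3

2, 1, -2, -5, 4, -3, 3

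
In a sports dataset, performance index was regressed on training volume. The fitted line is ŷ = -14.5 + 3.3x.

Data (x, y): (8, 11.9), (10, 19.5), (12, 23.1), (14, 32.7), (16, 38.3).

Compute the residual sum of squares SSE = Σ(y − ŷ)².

SSE = 6

x=8: ŷ = -14.5 + 3.3·8 = 11.9; e = 11.9 − 11.9 = 0
x=10: ŷ = -14.5 + 3.3·10 = 18.5; e = 19.5 − 18.5 = 1
x=12: ŷ = -14.5 + 3.3·12 = 25.1; e = 23.1 − 25.1 = -2
x=14: ŷ = -14.5 + 3.3·14 = 31.7; e = 32.7 − 31.7 = 1
x=16: ŷ = -14.5 + 3.3·16 = 38.3; e = 38.3 − 38.3 = 0
SSE = 0 + 1 + 4 + 1 + 0 = 6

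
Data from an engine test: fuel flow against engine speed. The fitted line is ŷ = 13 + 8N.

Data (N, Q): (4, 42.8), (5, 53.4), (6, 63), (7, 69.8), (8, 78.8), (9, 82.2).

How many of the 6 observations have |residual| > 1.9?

N=4: ŷ = 13 + 8·4 = 45; e = 42.8 − 45 = -2.2
N=5: ŷ = 13 + 8·5 = 53; e = 53.4 − 53 = 0.4
N=6: ŷ = 13 + 8·6 = 61; e = 63 − 61 = 2
N=7: ŷ = 13 + 8·7 = 69; e = 69.8 − 69 = 0.8
N=8: ŷ = 13 + 8·8 = 77; e = 78.8 − 77 = 1.8
N=9: ŷ = 13 + 8·9 = 85; e = 82.2 − 85 = -2.8
|e| > 1.9: N=4 (|e|=2.2), N=6 (|e|=2), N=9 (|e|=2.8) → 3

3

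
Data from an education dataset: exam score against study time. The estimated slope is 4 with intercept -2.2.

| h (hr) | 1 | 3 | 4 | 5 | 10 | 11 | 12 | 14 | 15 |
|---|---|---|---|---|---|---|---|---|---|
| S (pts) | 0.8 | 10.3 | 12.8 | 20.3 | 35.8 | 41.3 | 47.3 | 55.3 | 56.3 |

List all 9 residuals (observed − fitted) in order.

-1, 0.5, -1, 2.5, -2, -0.5, 1.5, 1.5, -1.5

h=1: Ŝ = -2.2 + 4·1 = 1.8; e = 0.8 − 1.8 = -1
h=3: Ŝ = -2.2 + 4·3 = 9.8; e = 10.3 − 9.8 = 0.5
h=4: Ŝ = -2.2 + 4·4 = 13.8; e = 12.8 − 13.8 = -1
h=5: Ŝ = -2.2 + 4·5 = 17.8; e = 20.3 − 17.8 = 2.5
h=10: Ŝ = -2.2 + 4·10 = 37.8; e = 35.8 − 37.8 = -2
h=11: Ŝ = -2.2 + 4·11 = 41.8; e = 41.3 − 41.8 = -0.5
h=12: Ŝ = -2.2 + 4·12 = 45.8; e = 47.3 − 45.8 = 1.5
h=14: Ŝ = -2.2 + 4·14 = 53.8; e = 55.3 − 53.8 = 1.5
h=15: Ŝ = -2.2 + 4·15 = 57.8; e = 56.3 − 57.8 = -1.5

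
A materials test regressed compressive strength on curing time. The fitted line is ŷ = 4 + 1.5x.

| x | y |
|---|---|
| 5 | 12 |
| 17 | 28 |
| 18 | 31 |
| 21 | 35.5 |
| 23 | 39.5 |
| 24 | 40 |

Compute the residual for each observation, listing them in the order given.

x=5: ŷ = 4 + 1.5·5 = 11.5; r = 12 − 11.5 = 0.5
x=17: ŷ = 4 + 1.5·17 = 29.5; r = 28 − 29.5 = -1.5
x=18: ŷ = 4 + 1.5·18 = 31; r = 31 − 31 = 0
x=21: ŷ = 4 + 1.5·21 = 35.5; r = 35.5 − 35.5 = 0
x=23: ŷ = 4 + 1.5·23 = 38.5; r = 39.5 − 38.5 = 1
x=24: ŷ = 4 + 1.5·24 = 40; r = 40 − 40 = 0

0.5, -1.5, 0, 0, 1, 0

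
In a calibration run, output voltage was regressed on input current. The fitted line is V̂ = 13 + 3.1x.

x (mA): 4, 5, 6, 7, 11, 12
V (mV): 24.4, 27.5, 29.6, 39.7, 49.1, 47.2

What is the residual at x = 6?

V̂ = 13 + 3.1·6 = 31.6
r = 29.6 − 31.6 = -2

r = -2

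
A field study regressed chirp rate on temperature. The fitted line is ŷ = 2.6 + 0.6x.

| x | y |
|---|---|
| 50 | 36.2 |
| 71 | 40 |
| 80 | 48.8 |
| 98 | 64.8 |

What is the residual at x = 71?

r = -5.2

ŷ = 2.6 + 0.6·71 = 45.2
r = 40 − 45.2 = -5.2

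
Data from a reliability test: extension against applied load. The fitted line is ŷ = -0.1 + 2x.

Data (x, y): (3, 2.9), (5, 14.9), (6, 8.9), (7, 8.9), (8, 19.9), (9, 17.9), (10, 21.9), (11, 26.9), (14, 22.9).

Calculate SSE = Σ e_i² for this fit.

SSE = 138

x=3: ŷ = -0.1 + 2·3 = 5.9; e = 2.9 − 5.9 = -3
x=5: ŷ = -0.1 + 2·5 = 9.9; e = 14.9 − 9.9 = 5
x=6: ŷ = -0.1 + 2·6 = 11.9; e = 8.9 − 11.9 = -3
x=7: ŷ = -0.1 + 2·7 = 13.9; e = 8.9 − 13.9 = -5
x=8: ŷ = -0.1 + 2·8 = 15.9; e = 19.9 − 15.9 = 4
x=9: ŷ = -0.1 + 2·9 = 17.9; e = 17.9 − 17.9 = 0
x=10: ŷ = -0.1 + 2·10 = 19.9; e = 21.9 − 19.9 = 2
x=11: ŷ = -0.1 + 2·11 = 21.9; e = 26.9 − 21.9 = 5
x=14: ŷ = -0.1 + 2·14 = 27.9; e = 22.9 − 27.9 = -5
SSE = 9 + 25 + 9 + 25 + 16 + 0 + 4 + 25 + 25 = 138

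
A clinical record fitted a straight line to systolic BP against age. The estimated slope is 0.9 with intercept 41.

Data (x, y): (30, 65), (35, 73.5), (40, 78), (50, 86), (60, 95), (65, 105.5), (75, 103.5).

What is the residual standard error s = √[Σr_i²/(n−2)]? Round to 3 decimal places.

x=30: ŷ = 41 + 0.9·30 = 68; r = 65 − 68 = -3
x=35: ŷ = 41 + 0.9·35 = 72.5; r = 73.5 − 72.5 = 1
x=40: ŷ = 41 + 0.9·40 = 77; r = 78 − 77 = 1
x=50: ŷ = 41 + 0.9·50 = 86; r = 86 − 86 = 0
x=60: ŷ = 41 + 0.9·60 = 95; r = 95 − 95 = 0
x=65: ŷ = 41 + 0.9·65 = 99.5; r = 105.5 − 99.5 = 6
x=75: ŷ = 41 + 0.9·75 = 108.5; r = 103.5 − 108.5 = -5
SSE = 9 + 1 + 1 + 0 + 0 + 36 + 25 = 72
s = √(72/5) = √14.4 ≈ 3.795

s = 3.795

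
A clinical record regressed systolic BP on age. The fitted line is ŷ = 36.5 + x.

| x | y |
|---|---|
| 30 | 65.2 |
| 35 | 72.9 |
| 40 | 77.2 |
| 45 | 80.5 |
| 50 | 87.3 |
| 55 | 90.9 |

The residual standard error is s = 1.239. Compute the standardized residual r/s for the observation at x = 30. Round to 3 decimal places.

ŷ = 36.5 + 30 = 66.5
r = 65.2 − 66.5 = -1.3
r/s = -1.3 / 1.239 = -1.049

-1.049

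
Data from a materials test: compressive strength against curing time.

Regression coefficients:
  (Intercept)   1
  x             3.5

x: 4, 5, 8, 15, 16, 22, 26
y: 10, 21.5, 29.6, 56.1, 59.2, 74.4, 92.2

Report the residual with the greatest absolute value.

r = -5

x=4: ŷ = 1 + 3.5·4 = 15; r = 10 − 15 = -5
x=5: ŷ = 1 + 3.5·5 = 18.5; r = 21.5 − 18.5 = 3
x=8: ŷ = 1 + 3.5·8 = 29; r = 29.6 − 29 = 0.6
x=15: ŷ = 1 + 3.5·15 = 53.5; r = 56.1 − 53.5 = 2.6
x=16: ŷ = 1 + 3.5·16 = 57; r = 59.2 − 57 = 2.2
x=22: ŷ = 1 + 3.5·22 = 78; r = 74.4 − 78 = -3.6
x=26: ŷ = 1 + 3.5·26 = 92; r = 92.2 − 92 = 0.2
Largest |r| is 5 at x = 4, residual -5.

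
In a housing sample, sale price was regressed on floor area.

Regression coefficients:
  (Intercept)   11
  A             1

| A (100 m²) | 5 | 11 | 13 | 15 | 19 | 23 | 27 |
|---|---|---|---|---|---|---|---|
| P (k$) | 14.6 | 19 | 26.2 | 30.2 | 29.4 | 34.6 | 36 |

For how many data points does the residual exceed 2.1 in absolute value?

3

A=5: ŷ = 11 + 5 = 16; e = 14.6 − 16 = -1.4
A=11: ŷ = 11 + 11 = 22; e = 19 − 22 = -3
A=13: ŷ = 11 + 13 = 24; e = 26.2 − 24 = 2.2
A=15: ŷ = 11 + 15 = 26; e = 30.2 − 26 = 4.2
A=19: ŷ = 11 + 19 = 30; e = 29.4 − 30 = -0.6
A=23: ŷ = 11 + 23 = 34; e = 34.6 − 34 = 0.6
A=27: ŷ = 11 + 27 = 38; e = 36 − 38 = -2
|e| > 2.1: A=11 (|e|=3), A=13 (|e|=2.2), A=15 (|e|=4.2) → 3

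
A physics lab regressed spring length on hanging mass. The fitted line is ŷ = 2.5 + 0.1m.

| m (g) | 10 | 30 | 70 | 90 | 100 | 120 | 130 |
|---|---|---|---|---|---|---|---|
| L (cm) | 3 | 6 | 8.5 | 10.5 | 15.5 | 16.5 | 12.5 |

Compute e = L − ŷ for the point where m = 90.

ŷ = 2.5 + 0.1·90 = 11.5
e = 10.5 − 11.5 = -1

e = -1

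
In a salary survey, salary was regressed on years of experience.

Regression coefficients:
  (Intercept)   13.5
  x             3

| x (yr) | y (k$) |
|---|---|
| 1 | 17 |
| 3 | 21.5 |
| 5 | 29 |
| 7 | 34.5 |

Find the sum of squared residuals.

x=1: ŷ = 13.5 + 3·1 = 16.5; r = 17 − 16.5 = 0.5
x=3: ŷ = 13.5 + 3·3 = 22.5; r = 21.5 − 22.5 = -1
x=5: ŷ = 13.5 + 3·5 = 28.5; r = 29 − 28.5 = 0.5
x=7: ŷ = 13.5 + 3·7 = 34.5; r = 34.5 − 34.5 = 0
SSE = 0.25 + 1 + 0.25 + 0 = 1.5

SSE = 1.5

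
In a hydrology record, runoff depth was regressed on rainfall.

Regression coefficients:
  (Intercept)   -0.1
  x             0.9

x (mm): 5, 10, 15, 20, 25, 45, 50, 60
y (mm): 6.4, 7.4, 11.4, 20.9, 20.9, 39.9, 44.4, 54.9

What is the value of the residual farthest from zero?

r = 3

x=5: ŷ = -0.1 + 0.9·5 = 4.4; r = 6.4 − 4.4 = 2
x=10: ŷ = -0.1 + 0.9·10 = 8.9; r = 7.4 − 8.9 = -1.5
x=15: ŷ = -0.1 + 0.9·15 = 13.4; r = 11.4 − 13.4 = -2
x=20: ŷ = -0.1 + 0.9·20 = 17.9; r = 20.9 − 17.9 = 3
x=25: ŷ = -0.1 + 0.9·25 = 22.4; r = 20.9 − 22.4 = -1.5
x=45: ŷ = -0.1 + 0.9·45 = 40.4; r = 39.9 − 40.4 = -0.5
x=50: ŷ = -0.1 + 0.9·50 = 44.9; r = 44.4 − 44.9 = -0.5
x=60: ŷ = -0.1 + 0.9·60 = 53.9; r = 54.9 − 53.9 = 1
Largest |r| is 3 at x = 20, residual 3.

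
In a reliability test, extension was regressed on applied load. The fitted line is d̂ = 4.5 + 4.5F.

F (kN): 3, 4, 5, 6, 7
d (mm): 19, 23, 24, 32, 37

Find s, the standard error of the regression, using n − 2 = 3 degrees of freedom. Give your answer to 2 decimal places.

s = 1.96

F=3: d̂ = 4.5 + 4.5·3 = 18; r = 19 − 18 = 1
F=4: d̂ = 4.5 + 4.5·4 = 22.5; r = 23 − 22.5 = 0.5
F=5: d̂ = 4.5 + 4.5·5 = 27; r = 24 − 27 = -3
F=6: d̂ = 4.5 + 4.5·6 = 31.5; r = 32 − 31.5 = 0.5
F=7: d̂ = 4.5 + 4.5·7 = 36; r = 37 − 36 = 1
SSE = 1 + 0.25 + 9 + 0.25 + 1 = 11.5
s = √(11.5/3) = √3.83333 ≈ 1.96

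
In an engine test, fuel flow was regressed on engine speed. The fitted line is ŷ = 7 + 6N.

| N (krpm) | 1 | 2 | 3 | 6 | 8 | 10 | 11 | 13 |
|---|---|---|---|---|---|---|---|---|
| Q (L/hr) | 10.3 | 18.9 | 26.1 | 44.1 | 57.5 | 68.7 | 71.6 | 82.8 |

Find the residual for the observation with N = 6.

ŷ = 7 + 6·6 = 43
e = 44.1 − 43 = 1.1

e = 1.1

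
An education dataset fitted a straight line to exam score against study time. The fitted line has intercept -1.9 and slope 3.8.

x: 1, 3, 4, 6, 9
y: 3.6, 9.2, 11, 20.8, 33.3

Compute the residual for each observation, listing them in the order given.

1.7, -0.3, -2.3, -0.1, 1

x=1: ŷ = -1.9 + 3.8·1 = 1.9; e = 3.6 − 1.9 = 1.7
x=3: ŷ = -1.9 + 3.8·3 = 9.5; e = 9.2 − 9.5 = -0.3
x=4: ŷ = -1.9 + 3.8·4 = 13.3; e = 11 − 13.3 = -2.3
x=6: ŷ = -1.9 + 3.8·6 = 20.9; e = 20.8 − 20.9 = -0.1
x=9: ŷ = -1.9 + 3.8·9 = 32.3; e = 33.3 − 32.3 = 1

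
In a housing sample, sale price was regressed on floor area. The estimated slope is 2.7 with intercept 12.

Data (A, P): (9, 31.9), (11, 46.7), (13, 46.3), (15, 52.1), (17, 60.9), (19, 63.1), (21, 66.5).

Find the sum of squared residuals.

SSE = 59.04

A=9: ŷ = 12 + 2.7·9 = 36.3; r = 31.9 − 36.3 = -4.4
A=11: ŷ = 12 + 2.7·11 = 41.7; r = 46.7 − 41.7 = 5
A=13: ŷ = 12 + 2.7·13 = 47.1; r = 46.3 − 47.1 = -0.8
A=15: ŷ = 12 + 2.7·15 = 52.5; r = 52.1 − 52.5 = -0.4
A=17: ŷ = 12 + 2.7·17 = 57.9; r = 60.9 − 57.9 = 3
A=19: ŷ = 12 + 2.7·19 = 63.3; r = 63.1 − 63.3 = -0.2
A=21: ŷ = 12 + 2.7·21 = 68.7; r = 66.5 − 68.7 = -2.2
SSE = 19.36 + 25 + 0.64 + 0.16 + 9 + 0.04 + 4.84 = 59.04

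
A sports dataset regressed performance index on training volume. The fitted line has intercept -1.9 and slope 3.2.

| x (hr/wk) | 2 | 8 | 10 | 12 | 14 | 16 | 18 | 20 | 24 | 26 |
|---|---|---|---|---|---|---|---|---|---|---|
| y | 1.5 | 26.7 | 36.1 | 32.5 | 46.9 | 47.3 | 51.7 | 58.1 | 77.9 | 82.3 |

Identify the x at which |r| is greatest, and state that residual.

x=2: ŷ = -1.9 + 3.2·2 = 4.5; r = 1.5 − 4.5 = -3
x=8: ŷ = -1.9 + 3.2·8 = 23.7; r = 26.7 − 23.7 = 3
x=10: ŷ = -1.9 + 3.2·10 = 30.1; r = 36.1 − 30.1 = 6
x=12: ŷ = -1.9 + 3.2·12 = 36.5; r = 32.5 − 36.5 = -4
x=14: ŷ = -1.9 + 3.2·14 = 42.9; r = 46.9 − 42.9 = 4
x=16: ŷ = -1.9 + 3.2·16 = 49.3; r = 47.3 − 49.3 = -2
x=18: ŷ = -1.9 + 3.2·18 = 55.7; r = 51.7 − 55.7 = -4
x=20: ŷ = -1.9 + 3.2·20 = 62.1; r = 58.1 − 62.1 = -4
x=24: ŷ = -1.9 + 3.2·24 = 74.9; r = 77.9 − 74.9 = 3
x=26: ŷ = -1.9 + 3.2·26 = 81.3; r = 82.3 − 81.3 = 1
Largest |r| is 6 at x = 10, residual 6.

x = 10, r = 6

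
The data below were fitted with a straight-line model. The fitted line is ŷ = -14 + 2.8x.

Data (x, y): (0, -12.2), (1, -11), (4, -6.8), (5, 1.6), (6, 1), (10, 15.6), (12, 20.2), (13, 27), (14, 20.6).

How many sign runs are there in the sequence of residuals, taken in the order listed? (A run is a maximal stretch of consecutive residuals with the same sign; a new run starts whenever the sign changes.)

6 runs

x=0: ŷ = -14 + 2.8·0 = -14; e = -12.2 − (-14) = 1.8
x=1: ŷ = -14 + 2.8·1 = -11.2; e = -11 − (-11.2) = 0.2
x=4: ŷ = -14 + 2.8·4 = -2.8; e = -6.8 − (-2.8) = -4
x=5: ŷ = -14 + 2.8·5 = 0; e = 1.6 − 0 = 1.6
x=6: ŷ = -14 + 2.8·6 = 2.8; e = 1 − 2.8 = -1.8
x=10: ŷ = -14 + 2.8·10 = 14; e = 15.6 − 14 = 1.6
x=12: ŷ = -14 + 2.8·12 = 19.6; e = 20.2 − 19.6 = 0.6
x=13: ŷ = -14 + 2.8·13 = 22.4; e = 27 − 22.4 = 4.6
x=14: ŷ = -14 + 2.8·14 = 25.2; e = 20.6 − 25.2 = -4.6
Signs: + + − + − + + + −
Runs: +×2, −×1, +×1, −×1, +×3, −×1 → 6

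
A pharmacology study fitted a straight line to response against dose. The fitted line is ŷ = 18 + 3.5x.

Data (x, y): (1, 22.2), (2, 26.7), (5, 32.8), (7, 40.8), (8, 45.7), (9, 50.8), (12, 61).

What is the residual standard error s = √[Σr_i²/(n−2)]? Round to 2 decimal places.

s = 1.81

x=1: ŷ = 18 + 3.5·1 = 21.5; r = 22.2 − 21.5 = 0.7
x=2: ŷ = 18 + 3.5·2 = 25; r = 26.7 − 25 = 1.7
x=5: ŷ = 18 + 3.5·5 = 35.5; r = 32.8 − 35.5 = -2.7
x=7: ŷ = 18 + 3.5·7 = 42.5; r = 40.8 − 42.5 = -1.7
x=8: ŷ = 18 + 3.5·8 = 46; r = 45.7 − 46 = -0.3
x=9: ŷ = 18 + 3.5·9 = 49.5; r = 50.8 − 49.5 = 1.3
x=12: ŷ = 18 + 3.5·12 = 60; r = 61 − 60 = 1
SSE = 0.49 + 2.89 + 7.29 + 2.89 + 0.09 + 1.69 + 1 = 16.34
s = √(16.34/5) = √3.268 ≈ 1.81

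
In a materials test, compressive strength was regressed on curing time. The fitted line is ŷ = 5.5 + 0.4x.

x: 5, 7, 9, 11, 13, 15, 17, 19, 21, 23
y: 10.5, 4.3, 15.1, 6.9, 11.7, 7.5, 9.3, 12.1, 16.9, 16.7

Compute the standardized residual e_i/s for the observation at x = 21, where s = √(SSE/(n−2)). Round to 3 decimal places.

x=5: ŷ = 5.5 + 0.4·5 = 7.5; e = 10.5 − 7.5 = 3
x=7: ŷ = 5.5 + 0.4·7 = 8.3; e = 4.3 − 8.3 = -4
x=9: ŷ = 5.5 + 0.4·9 = 9.1; e = 15.1 − 9.1 = 6
x=11: ŷ = 5.5 + 0.4·11 = 9.9; e = 6.9 − 9.9 = -3
x=13: ŷ = 5.5 + 0.4·13 = 10.7; e = 11.7 − 10.7 = 1
x=15: ŷ = 5.5 + 0.4·15 = 11.5; e = 7.5 − 11.5 = -4
x=17: ŷ = 5.5 + 0.4·17 = 12.3; e = 9.3 − 12.3 = -3
x=19: ŷ = 5.5 + 0.4·19 = 13.1; e = 12.1 − 13.1 = -1
x=21: ŷ = 5.5 + 0.4·21 = 13.9; e = 16.9 − 13.9 = 3
x=23: ŷ = 5.5 + 0.4·23 = 14.7; e = 16.7 − 14.7 = 2
SSE = 9 + 16 + 36 + 9 + 1 + 16 + 9 + 1 + 9 + 4 = 110
s = √(110/8) = 3.7081
e/s = 3 / 3.7081 = 0.809

0.809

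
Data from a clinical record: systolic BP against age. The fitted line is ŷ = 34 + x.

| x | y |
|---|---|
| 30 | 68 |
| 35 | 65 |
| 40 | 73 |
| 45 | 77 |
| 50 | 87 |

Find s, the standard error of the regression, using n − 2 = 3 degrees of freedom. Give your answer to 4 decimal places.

s = 3.9158

x=30: ŷ = 34 + 30 = 64; e = 68 − 64 = 4
x=35: ŷ = 34 + 35 = 69; e = 65 − 69 = -4
x=40: ŷ = 34 + 40 = 74; e = 73 − 74 = -1
x=45: ŷ = 34 + 45 = 79; e = 77 − 79 = -2
x=50: ŷ = 34 + 50 = 84; e = 87 − 84 = 3
SSE = 16 + 16 + 1 + 4 + 9 = 46
s = √(46/3) = √15.3333 ≈ 3.9158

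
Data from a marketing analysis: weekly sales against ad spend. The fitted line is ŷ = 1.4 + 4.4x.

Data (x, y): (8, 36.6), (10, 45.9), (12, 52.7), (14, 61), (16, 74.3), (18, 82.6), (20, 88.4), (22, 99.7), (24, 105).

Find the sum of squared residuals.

x=8: ŷ = 1.4 + 4.4·8 = 36.6; r = 36.6 − 36.6 = 0
x=10: ŷ = 1.4 + 4.4·10 = 45.4; r = 45.9 − 45.4 = 0.5
x=12: ŷ = 1.4 + 4.4·12 = 54.2; r = 52.7 − 54.2 = -1.5
x=14: ŷ = 1.4 + 4.4·14 = 63; r = 61 − 63 = -2
x=16: ŷ = 1.4 + 4.4·16 = 71.8; r = 74.3 − 71.8 = 2.5
x=18: ŷ = 1.4 + 4.4·18 = 80.6; r = 82.6 − 80.6 = 2
x=20: ŷ = 1.4 + 4.4·20 = 89.4; r = 88.4 − 89.4 = -1
x=22: ŷ = 1.4 + 4.4·22 = 98.2; r = 99.7 − 98.2 = 1.5
x=24: ŷ = 1.4 + 4.4·24 = 107; r = 105 − 107 = -2
SSE = 0 + 0.25 + 2.25 + 4 + 6.25 + 4 + 1 + 2.25 + 4 = 24

SSE = 24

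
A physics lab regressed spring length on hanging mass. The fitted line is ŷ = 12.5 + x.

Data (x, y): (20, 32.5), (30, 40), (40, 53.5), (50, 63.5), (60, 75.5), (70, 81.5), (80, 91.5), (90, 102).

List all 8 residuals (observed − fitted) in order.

0, -2.5, 1, 1, 3, -1, -1, -0.5

x=20: ŷ = 12.5 + 20 = 32.5; r = 32.5 − 32.5 = 0
x=30: ŷ = 12.5 + 30 = 42.5; r = 40 − 42.5 = -2.5
x=40: ŷ = 12.5 + 40 = 52.5; r = 53.5 − 52.5 = 1
x=50: ŷ = 12.5 + 50 = 62.5; r = 63.5 − 62.5 = 1
x=60: ŷ = 12.5 + 60 = 72.5; r = 75.5 − 72.5 = 3
x=70: ŷ = 12.5 + 70 = 82.5; r = 81.5 − 82.5 = -1
x=80: ŷ = 12.5 + 80 = 92.5; r = 91.5 − 92.5 = -1
x=90: ŷ = 12.5 + 90 = 102.5; r = 102 − 102.5 = -0.5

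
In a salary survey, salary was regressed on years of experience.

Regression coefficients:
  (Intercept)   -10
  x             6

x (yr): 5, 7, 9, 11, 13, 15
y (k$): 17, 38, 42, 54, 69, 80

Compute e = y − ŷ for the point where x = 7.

e = 6

ŷ = -10 + 6·7 = 32
e = 38 − 32 = 6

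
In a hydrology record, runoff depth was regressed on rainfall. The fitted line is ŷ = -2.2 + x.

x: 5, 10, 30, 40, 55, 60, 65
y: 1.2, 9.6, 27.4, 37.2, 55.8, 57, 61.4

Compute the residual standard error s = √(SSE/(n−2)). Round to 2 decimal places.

s = 1.89

x=5: ŷ = -2.2 + 5 = 2.8; r = 1.2 − 2.8 = -1.6
x=10: ŷ = -2.2 + 10 = 7.8; r = 9.6 − 7.8 = 1.8
x=30: ŷ = -2.2 + 30 = 27.8; r = 27.4 − 27.8 = -0.4
x=40: ŷ = -2.2 + 40 = 37.8; r = 37.2 − 37.8 = -0.6
x=55: ŷ = -2.2 + 55 = 52.8; r = 55.8 − 52.8 = 3
x=60: ŷ = -2.2 + 60 = 57.8; r = 57 − 57.8 = -0.8
x=65: ŷ = -2.2 + 65 = 62.8; r = 61.4 − 62.8 = -1.4
SSE = 2.56 + 3.24 + 0.16 + 0.36 + 9 + 0.64 + 1.96 = 17.92
s = √(17.92/5) = √3.584 ≈ 1.89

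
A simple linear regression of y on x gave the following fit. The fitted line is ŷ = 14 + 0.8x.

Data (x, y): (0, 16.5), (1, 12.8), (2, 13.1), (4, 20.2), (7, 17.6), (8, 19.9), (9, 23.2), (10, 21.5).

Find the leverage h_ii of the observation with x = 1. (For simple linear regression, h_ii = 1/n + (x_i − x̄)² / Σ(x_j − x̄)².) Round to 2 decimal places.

x̄ = (0 + 1 + 2 + 4 + 7 + 8 + 9 + 10)/8 = 5.125
Σ(x − x̄)² = 26.2656 + 17.0156 + 9.76562 + 1.26562 + 3.51562 + 8.26562 + 15.0156 + 23.7656 = 104.875
h = 1/8 + (-4.125)²/104.875 = 0.125 + 0.162247 = 0.29

h = 0.29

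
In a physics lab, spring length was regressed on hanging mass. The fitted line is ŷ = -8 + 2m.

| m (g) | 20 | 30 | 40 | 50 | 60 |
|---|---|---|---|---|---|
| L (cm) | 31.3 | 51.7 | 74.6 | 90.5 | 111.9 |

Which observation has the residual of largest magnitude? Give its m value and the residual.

m=20: ŷ = -8 + 2·20 = 32; r = 31.3 − 32 = -0.7
m=30: ŷ = -8 + 2·30 = 52; r = 51.7 − 52 = -0.3
m=40: ŷ = -8 + 2·40 = 72; r = 74.6 − 72 = 2.6
m=50: ŷ = -8 + 2·50 = 92; r = 90.5 − 92 = -1.5
m=60: ŷ = -8 + 2·60 = 112; r = 111.9 − 112 = -0.1
Largest |r| is 2.6 at m = 40, residual 2.6.

m = 40, r = 2.6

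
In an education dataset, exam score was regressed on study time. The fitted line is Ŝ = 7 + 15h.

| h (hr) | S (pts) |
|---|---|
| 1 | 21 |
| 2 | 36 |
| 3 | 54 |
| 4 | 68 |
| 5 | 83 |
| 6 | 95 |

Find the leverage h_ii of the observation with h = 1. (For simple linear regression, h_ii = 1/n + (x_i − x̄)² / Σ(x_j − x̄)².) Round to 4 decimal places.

h = 0.5238

h̄ = (1 + 2 + 3 + 4 + 5 + 6)/6 = 3.5
Σ(h − h̄)² = 6.25 + 2.25 + 0.25 + 0.25 + 2.25 + 6.25 = 17.5
h = 1/6 + (-2.5)²/17.5 = 0.166667 + 0.357143 = 0.5238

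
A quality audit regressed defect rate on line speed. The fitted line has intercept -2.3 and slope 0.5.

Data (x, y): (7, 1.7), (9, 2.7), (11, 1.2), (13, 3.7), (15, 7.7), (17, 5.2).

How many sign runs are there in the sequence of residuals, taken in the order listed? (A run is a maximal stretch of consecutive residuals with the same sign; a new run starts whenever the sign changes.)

x=7: ŷ = -2.3 + 0.5·7 = 1.2; e = 1.7 − 1.2 = 0.5
x=9: ŷ = -2.3 + 0.5·9 = 2.2; e = 2.7 − 2.2 = 0.5
x=11: ŷ = -2.3 + 0.5·11 = 3.2; e = 1.2 − 3.2 = -2
x=13: ŷ = -2.3 + 0.5·13 = 4.2; e = 3.7 − 4.2 = -0.5
x=15: ŷ = -2.3 + 0.5·15 = 5.2; e = 7.7 − 5.2 = 2.5
x=17: ŷ = -2.3 + 0.5·17 = 6.2; e = 5.2 − 6.2 = -1
Signs: + + − − + −
Runs: +×2, −×2, +×1, −×1 → 4

4 runs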